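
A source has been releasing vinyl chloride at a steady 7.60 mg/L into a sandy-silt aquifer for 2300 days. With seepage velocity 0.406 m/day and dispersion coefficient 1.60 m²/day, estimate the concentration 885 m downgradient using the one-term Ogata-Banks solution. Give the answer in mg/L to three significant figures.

5.44 mg/L

For a continuous step input, C/C₀ ≈ ½·erfc((x−vt)/(2√(Dt))).
vt = 0.406 × 2300 = 933.8 m and 2√(Dt) = 2√(1.60 × 2300) = 121.3 m.
Argument (x−vt)/(2√(Dt)) = (885 − 933.8)/121.3 = -0.4023; ½·erfc(-0.4023) = 0.7153.
C = 7.60 × 0.7153 = 5.44 mg/L.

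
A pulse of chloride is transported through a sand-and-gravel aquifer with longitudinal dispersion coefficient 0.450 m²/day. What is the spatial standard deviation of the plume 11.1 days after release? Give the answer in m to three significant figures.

3.16 m

Dispersive spreading gives a Gaussian with σ² = 2Dt; advection only shifts the center.
σ = √(2 × 0.450 × 11.1) = 3.16 m.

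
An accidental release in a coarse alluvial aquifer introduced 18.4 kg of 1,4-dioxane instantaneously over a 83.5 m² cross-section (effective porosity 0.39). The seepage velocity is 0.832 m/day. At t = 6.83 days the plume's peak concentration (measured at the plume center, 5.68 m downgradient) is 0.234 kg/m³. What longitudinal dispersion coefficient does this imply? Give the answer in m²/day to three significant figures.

0.0679 m²/day

At the plume center C_max = M/(n_e·A·√(4πDt)), so D = M²/(4πt·(n_e·A·C_max)²).
n_e·A·C_max = 0.39 × 83.5 × 0.234 = 7.620 kg/m.
D = 18.4²/(4π × 6.83 × 7.620²) = 0.0679 m²/day.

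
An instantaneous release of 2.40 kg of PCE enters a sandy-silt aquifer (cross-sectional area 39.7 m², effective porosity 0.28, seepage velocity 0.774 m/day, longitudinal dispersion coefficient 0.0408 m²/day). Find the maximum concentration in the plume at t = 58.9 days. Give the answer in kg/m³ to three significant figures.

The peak of an instantaneous 1D plume sits at x = vt; there the Gaussian factor is 1 and C_max = M/(n_e·A·√(4πDt)), where n_e·A is the pore area the mass is dissolved in.
√(4πDt) = √(4π × 0.0408 × 58.9) = 5.495 m, so C_max = 2.40/(0.28 × 39.7 × 5.495) = 0.0393 kg/m³.

0.0393 kg/m³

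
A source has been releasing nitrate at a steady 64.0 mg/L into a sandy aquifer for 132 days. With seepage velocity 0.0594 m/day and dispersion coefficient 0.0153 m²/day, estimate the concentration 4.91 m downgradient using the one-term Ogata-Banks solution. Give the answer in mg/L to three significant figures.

For a continuous step input, C/C₀ ≈ ½·erfc((x−vt)/(2√(Dt))).
vt = 0.0594 × 132 = 7.8408 m and 2√(Dt) = 2√(0.0153 × 132) = 2.842 m.
Argument (x−vt)/(2√(Dt)) = (4.91 − 7.8408)/2.842 = -1.031; ½·erfc(-1.031) = 0.9276.
C = 64.0 × 0.9276 = 59.4 mg/L.

59.4 mg/L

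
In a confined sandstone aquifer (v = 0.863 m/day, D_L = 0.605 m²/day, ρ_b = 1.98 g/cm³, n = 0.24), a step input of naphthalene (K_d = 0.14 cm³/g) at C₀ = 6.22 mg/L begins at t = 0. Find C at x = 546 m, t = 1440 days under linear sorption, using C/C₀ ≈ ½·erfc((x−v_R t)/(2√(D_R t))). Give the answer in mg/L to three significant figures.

Retardation factor R = 1 + ρ_b·K_d/n = 1 + 1.98 × 0.14/0.24 = 2.155.
Sorption retards both mechanisms: v_R = v/R = 0.4005 m/day, D_R = D/R = 0.2807 m²/day.
v_R·t = 0.4005 × 1440 = 576.72 m; 2√(D_R t) = 40.21 m; argument = (546 − 576.72)/40.21 = -0.7640.
C = C₀ × ½·erfc(-0.7640) = 6.22 × 0.8600 = 5.35 mg/L.

5.35 mg/L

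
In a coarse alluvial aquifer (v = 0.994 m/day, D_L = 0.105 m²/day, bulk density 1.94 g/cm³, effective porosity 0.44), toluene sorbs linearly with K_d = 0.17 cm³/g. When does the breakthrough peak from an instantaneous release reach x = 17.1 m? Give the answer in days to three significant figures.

29.9 days

Retardation factor R = 1 + ρ_b·K_d/n = 1 + 1.94 × 0.17/0.44 = 1.750.
Sorption retards both mechanisms: v_R = v/R = 0.5680 m/day, D_R = D/R = 0.06000 m²/day.
Peak time from v_R²t² + 2D_R t − x² = 0: t = (√(D_R² + v_R²x²) − D_R)/v_R².
√(D_R² + v_R²x²) = √(0.06000² + 0.5680² × 17.1²) = 9.713; v_R² = 0.3226.
t = (9.713 − 0.06000)/0.3226 = 29.9 days.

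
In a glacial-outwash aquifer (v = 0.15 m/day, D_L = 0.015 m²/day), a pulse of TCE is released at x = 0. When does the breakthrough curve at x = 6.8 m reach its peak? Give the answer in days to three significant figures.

44.7 days

For the 1D instantaneous-source solution, setting ∂C/∂t = 0 at fixed x gives v²t² + 2Dt − x² = 0, so t = (√(D² + v²x²) − D)/v².
√(D² + v²x²) = √(0.015² + 0.15² × 6.8²) = 1.020; v² = 0.0225.
t = (1.020 − 0.015)/0.0225 = 44.7 days (vs. the pure-advection estimate x/v = 45.3 d).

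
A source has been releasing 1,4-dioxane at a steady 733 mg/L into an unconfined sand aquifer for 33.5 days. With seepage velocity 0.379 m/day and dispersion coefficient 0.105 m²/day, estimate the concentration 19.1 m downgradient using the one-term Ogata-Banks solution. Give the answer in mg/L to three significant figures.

5.78 mg/L

For a continuous step input, C/C₀ ≈ ½·erfc((x−vt)/(2√(Dt))).
vt = 0.379 × 33.5 = 12.6965 m and 2√(Dt) = 2√(0.105 × 33.5) = 3.751 m.
Argument (x−vt)/(2√(Dt)) = (19.1 − 12.6965)/3.751 = 1.707; ½·erfc(1.707) = 0.007888.
C = 733 × 0.007888 = 5.78 mg/L.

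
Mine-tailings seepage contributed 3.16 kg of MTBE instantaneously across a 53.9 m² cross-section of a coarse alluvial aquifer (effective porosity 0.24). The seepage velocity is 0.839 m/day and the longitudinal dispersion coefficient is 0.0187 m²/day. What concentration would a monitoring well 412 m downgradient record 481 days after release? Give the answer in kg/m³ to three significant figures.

0.00317 kg/m³

For an instantaneous plane source, C(x,t) = M/(n_e·A·√(4πDt)) · exp(−(x−vt)²/(4Dt)), with n_e·A the pore (flow) area.
Plume center vt = 0.839 × 481 = 403.559 m, so the well at 412 m is 8.441 m downgradient of the peak.
√(4πDt) = 10.63 m, giving peak height M/(n_e·A·√(4πDt)) = 3.16/(0.24 × 53.9 × 10.63) = 0.02298 kg/m³.
(x−vt)²/(4Dt) = (8.441)²/(4 × 0.0187 × 481) = 1.980; exp(−1.980) = 0.1381.
C = 0.02298 × 0.1381 = 0.00317 kg/m³.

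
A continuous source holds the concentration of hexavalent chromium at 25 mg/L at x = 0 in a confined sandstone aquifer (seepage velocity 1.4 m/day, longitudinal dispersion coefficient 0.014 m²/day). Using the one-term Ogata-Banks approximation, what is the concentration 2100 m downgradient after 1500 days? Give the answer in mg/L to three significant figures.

12.5 mg/L

For a continuous step input, C/C₀ ≈ ½·erfc((x−vt)/(2√(Dt))).
vt = 1.4 × 1500 = 2100 m and 2√(Dt) = 2√(0.014 × 1500) = 9.165 m.
Argument (x−vt)/(2√(Dt)) = (2100 − 2100)/9.165 = 0; ½·erfc(0) = 0.5000.
C = 25 × 0.5000 = 12.5 mg/L.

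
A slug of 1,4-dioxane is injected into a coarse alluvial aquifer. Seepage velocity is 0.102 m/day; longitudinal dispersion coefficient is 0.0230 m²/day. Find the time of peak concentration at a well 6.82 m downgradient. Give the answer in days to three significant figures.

For the 1D instantaneous-source solution, setting ∂C/∂t = 0 at fixed x gives v²t² + 2Dt − x² = 0, so t = (√(D² + v²x²) − D)/v².
√(D² + v²x²) = √(0.0230² + 0.102² × 6.82²) = 0.6960; v² = 0.010404.
t = (0.6960 − 0.0230)/0.010404 = 64.7 days (vs. the pure-advection estimate x/v = 66.9 d).

64.7 days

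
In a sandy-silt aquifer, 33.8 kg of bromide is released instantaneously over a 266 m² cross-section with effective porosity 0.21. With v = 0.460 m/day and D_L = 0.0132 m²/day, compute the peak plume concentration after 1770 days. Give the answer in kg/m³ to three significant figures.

0.0353 kg/m³

The peak of an instantaneous 1D plume sits at x = vt; there the Gaussian factor is 1 and C_max = M/(n_e·A·√(4πDt)), where n_e·A is the pore area the mass is dissolved in.
√(4πDt) = √(4π × 0.0132 × 1770) = 17.13 m, so C_max = 33.8/(0.21 × 266 × 17.13) = 0.0353 kg/m³.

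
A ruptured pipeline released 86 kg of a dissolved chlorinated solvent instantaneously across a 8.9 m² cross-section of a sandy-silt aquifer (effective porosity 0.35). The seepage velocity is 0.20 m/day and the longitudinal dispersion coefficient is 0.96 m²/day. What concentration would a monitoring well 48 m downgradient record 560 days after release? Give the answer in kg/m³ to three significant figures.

For an instantaneous plane source, C(x,t) = M/(n_e·A·√(4πDt)) · exp(−(x−vt)²/(4Dt)), with n_e·A the pore (flow) area.
Plume center vt = 0.20 × 560 = 112 m, so the well at 48 m is 64 m upgradient of the peak.
√(4πDt) = 82.19 m, giving peak height M/(n_e·A·√(4πDt)) = 86/(0.35 × 8.9 × 82.19) = 0.3359 kg/m³.
(x−vt)²/(4Dt) = (-64)²/(4 × 0.96 × 560) = 1.905; exp(−1.905) = 0.1488.
C = 0.3359 × 0.1488 = 0.0500 kg/m³.

0.0500 kg/m³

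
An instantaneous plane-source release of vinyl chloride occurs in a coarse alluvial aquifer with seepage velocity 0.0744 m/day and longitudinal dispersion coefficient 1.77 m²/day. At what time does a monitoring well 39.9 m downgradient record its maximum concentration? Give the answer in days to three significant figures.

305 days

For the 1D instantaneous-source solution, setting ∂C/∂t = 0 at fixed x gives v²t² + 2Dt − x² = 0, so t = (√(D² + v²x²) − D)/v².
√(D² + v²x²) = √(1.77² + 0.0744² × 39.9²) = 3.456; v² = 0.00553536.
t = (3.456 − 1.77)/0.00553536 = 305 days (vs. the pure-advection estimate x/v = 536 d).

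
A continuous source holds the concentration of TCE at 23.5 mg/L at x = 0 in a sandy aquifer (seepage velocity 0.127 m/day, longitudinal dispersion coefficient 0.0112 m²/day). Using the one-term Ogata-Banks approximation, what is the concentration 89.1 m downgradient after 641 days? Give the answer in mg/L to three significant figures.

0.497 mg/L

For a continuous step input, C/C₀ ≈ ½·erfc((x−vt)/(2√(Dt))).
vt = 0.127 × 641 = 81.407 m and 2√(Dt) = 2√(0.0112 × 641) = 5.359 m.
Argument (x−vt)/(2√(Dt)) = (89.1 − 81.407)/5.359 = 1.436; ½·erfc(1.436) = 0.02114.
C = 23.5 × 0.02114 = 0.497 mg/L.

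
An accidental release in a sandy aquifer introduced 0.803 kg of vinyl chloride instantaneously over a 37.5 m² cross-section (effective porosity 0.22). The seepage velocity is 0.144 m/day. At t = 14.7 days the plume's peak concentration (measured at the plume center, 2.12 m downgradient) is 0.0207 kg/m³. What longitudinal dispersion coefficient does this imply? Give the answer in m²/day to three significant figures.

At the plume center C_max = M/(n_e·A·√(4πDt)), so D = M²/(4πt·(n_e·A·C_max)²).
n_e·A·C_max = 0.22 × 37.5 × 0.0207 = 0.1708 kg/m.
D = 0.803²/(4π × 14.7 × 0.1708²) = 0.120 m²/day.

0.120 m²/day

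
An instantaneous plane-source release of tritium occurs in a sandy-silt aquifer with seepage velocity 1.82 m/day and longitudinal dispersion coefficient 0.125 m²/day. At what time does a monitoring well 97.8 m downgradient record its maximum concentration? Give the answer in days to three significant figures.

53.7 days

For the 1D instantaneous-source solution, setting ∂C/∂t = 0 at fixed x gives v²t² + 2Dt − x² = 0, so t = (√(D² + v²x²) − D)/v².
√(D² + v²x²) = √(0.125² + 1.82² × 97.8²) = 178.0; v² = 3.3124.
t = (178.0 − 0.125)/3.3124 = 53.7 days (vs. the pure-advection estimate x/v = 53.7 d).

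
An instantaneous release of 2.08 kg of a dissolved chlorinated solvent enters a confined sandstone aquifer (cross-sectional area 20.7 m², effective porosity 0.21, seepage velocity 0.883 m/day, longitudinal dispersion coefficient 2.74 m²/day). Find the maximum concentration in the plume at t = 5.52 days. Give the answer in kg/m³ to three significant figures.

0.0347 kg/m³

The peak of an instantaneous 1D plume sits at x = vt; there the Gaussian factor is 1 and C_max = M/(n_e·A·√(4πDt)), where n_e·A is the pore area the mass is dissolved in.
√(4πDt) = √(4π × 2.74 × 5.52) = 13.79 m, so C_max = 2.08/(0.21 × 20.7 × 13.79) = 0.0347 kg/m³.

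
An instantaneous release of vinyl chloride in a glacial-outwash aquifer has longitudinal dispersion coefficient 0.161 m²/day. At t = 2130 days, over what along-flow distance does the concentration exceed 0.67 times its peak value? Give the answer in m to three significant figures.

46.9 m

The plume is Gaussian with σ = √(2Dt) = √(2 × 0.161 × 2130) = 26.19 m.
C/C_peak = exp(−Δx²/(2σ²)) = 0.67 ⇒ Δx = σ·√(−2 ln 0.67) = 26.19 × 0.8950 = 23.44 m.
Width = 2Δx = 46.9 m.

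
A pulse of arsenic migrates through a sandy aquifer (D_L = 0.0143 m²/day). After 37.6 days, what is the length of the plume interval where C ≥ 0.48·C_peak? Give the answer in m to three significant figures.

The plume is Gaussian with σ = √(2Dt) = √(2 × 0.0143 × 37.6) = 1.037 m.
C/C_peak = exp(−Δx²/(2σ²)) = 0.48 ⇒ Δx = σ·√(−2 ln 0.48) = 1.037 × 1.212 = 1.257 m.
Width = 2Δx = 2.51 m.

2.51 m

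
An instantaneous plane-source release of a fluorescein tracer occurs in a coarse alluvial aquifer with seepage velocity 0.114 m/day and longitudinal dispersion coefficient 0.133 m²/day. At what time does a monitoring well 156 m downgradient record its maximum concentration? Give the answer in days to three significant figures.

1360 days

For the 1D instantaneous-source solution, setting ∂C/∂t = 0 at fixed x gives v²t² + 2Dt − x² = 0, so t = (√(D² + v²x²) − D)/v².
√(D² + v²x²) = √(0.133² + 0.114² × 156²) = 17.78; v² = 0.012996.
t = (17.78 − 0.133)/0.012996 = 1360 days (vs. the pure-advection estimate x/v = 1370 d).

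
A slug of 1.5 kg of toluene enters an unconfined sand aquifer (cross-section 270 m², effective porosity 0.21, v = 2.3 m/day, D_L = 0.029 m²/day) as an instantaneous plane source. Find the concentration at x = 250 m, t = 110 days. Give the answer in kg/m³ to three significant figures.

0.00206 kg/m³

For an instantaneous plane source, C(x,t) = M/(n_e·A·√(4πDt)) · exp(−(x−vt)²/(4Dt)), with n_e·A the pore (flow) area.
Plume center vt = 2.3 × 110 = 253 m, so the well at 250 m is 3 m upgradient of the peak.
√(4πDt) = 6.331 m, giving peak height M/(n_e·A·√(4πDt)) = 1.5/(0.21 × 270 × 6.331) = 0.004179 kg/m³.
(x−vt)²/(4Dt) = (-3)²/(4 × 0.029 × 110) = 0.7053; exp(−0.7053) = 0.4940.
C = 0.004179 × 0.4940 = 0.00206 kg/m³.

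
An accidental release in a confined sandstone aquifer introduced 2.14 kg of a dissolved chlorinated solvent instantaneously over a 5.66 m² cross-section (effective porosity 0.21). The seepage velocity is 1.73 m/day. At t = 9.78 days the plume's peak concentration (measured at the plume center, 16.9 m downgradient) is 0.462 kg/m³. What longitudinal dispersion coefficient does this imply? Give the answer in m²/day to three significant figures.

0.124 m²/day

At the plume center C_max = M/(n_e·A·√(4πDt)), so D = M²/(4πt·(n_e·A·C_max)²).
n_e·A·C_max = 0.21 × 5.66 × 0.462 = 0.5491 kg/m.
D = 2.14²/(4π × 9.78 × 0.5491²) = 0.124 m²/day.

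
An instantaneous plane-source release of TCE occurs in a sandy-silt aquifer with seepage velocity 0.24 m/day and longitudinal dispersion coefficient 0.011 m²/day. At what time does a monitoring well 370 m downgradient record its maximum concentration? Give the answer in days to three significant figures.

For the 1D instantaneous-source solution, setting ∂C/∂t = 0 at fixed x gives v²t² + 2Dt − x² = 0, so t = (√(D² + v²x²) − D)/v².
√(D² + v²x²) = √(0.011² + 0.24² × 370²) = 88.80; v² = 0.0576.
t = (88.80 − 0.011)/0.0576 = 1540 days (vs. the pure-advection estimate x/v = 1540 d).

1540 days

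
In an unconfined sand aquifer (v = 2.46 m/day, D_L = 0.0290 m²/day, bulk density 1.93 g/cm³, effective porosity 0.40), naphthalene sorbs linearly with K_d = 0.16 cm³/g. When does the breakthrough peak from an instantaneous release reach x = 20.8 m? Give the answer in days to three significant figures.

15.0 days

Retardation factor R = 1 + ρ_b·K_d/n = 1 + 1.93 × 0.16/0.40 = 1.772.
Sorption retards both mechanisms: v_R = v/R = 1.388 m/day, D_R = D/R = 0.01637 m²/day.
Peak time from v_R²t² + 2D_R t − x² = 0: t = (√(D_R² + v_R²x²) − D_R)/v_R².
√(D_R² + v_R²x²) = √(0.01637² + 1.388² × 20.8²) = 28.87; v_R² = 1.927.
t = (28.87 − 0.01637)/1.927 = 15.0 days.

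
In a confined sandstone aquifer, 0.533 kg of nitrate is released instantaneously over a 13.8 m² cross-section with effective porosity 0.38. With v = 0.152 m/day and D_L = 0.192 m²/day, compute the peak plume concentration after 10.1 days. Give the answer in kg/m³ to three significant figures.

The peak of an instantaneous 1D plume sits at x = vt; there the Gaussian factor is 1 and C_max = M/(n_e·A·√(4πDt)), where n_e·A is the pore area the mass is dissolved in.
√(4πDt) = √(4π × 0.192 × 10.1) = 4.936 m, so C_max = 0.533/(0.38 × 13.8 × 4.936) = 0.0206 kg/m³.

0.0206 kg/m³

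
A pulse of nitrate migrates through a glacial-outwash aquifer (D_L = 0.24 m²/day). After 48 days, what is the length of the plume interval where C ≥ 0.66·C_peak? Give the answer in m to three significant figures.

The plume is Gaussian with σ = √(2Dt) = √(2 × 0.24 × 48) = 4.800 m.
C/C_peak = exp(−Δx²/(2σ²)) = 0.66 ⇒ Δx = σ·√(−2 ln 0.66) = 4.800 × 0.9116 = 4.376 m.
Width = 2Δx = 8.75 m.

8.75 m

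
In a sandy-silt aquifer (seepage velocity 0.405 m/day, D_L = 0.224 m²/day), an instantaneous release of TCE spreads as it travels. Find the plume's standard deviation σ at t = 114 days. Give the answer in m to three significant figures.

Dispersive spreading gives a Gaussian with σ² = 2Dt; advection only shifts the center.
σ = √(2 × 0.224 × 114) = 7.15 m.

7.15 m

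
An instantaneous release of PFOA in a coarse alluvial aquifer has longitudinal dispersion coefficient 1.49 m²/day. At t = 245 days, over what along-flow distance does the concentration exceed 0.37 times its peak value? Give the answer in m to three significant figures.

The plume is Gaussian with σ = √(2Dt) = √(2 × 1.49 × 245) = 27.02 m.
C/C_peak = exp(−Δx²/(2σ²)) = 0.37 ⇒ Δx = σ·√(−2 ln 0.37) = 27.02 × 1.410 = 38.10 m.
Width = 2Δx = 76.2 m.

76.2 m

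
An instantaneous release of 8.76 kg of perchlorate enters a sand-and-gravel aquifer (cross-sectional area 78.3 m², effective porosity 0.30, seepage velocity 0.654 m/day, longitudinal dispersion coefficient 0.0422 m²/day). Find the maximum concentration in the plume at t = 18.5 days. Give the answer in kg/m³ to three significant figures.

0.119 kg/m³

The peak of an instantaneous 1D plume sits at x = vt; there the Gaussian factor is 1 and C_max = M/(n_e·A·√(4πDt)), where n_e·A is the pore area the mass is dissolved in.
√(4πDt) = √(4π × 0.0422 × 18.5) = 3.132 m, so C_max = 8.76/(0.30 × 78.3 × 3.132) = 0.119 kg/m³.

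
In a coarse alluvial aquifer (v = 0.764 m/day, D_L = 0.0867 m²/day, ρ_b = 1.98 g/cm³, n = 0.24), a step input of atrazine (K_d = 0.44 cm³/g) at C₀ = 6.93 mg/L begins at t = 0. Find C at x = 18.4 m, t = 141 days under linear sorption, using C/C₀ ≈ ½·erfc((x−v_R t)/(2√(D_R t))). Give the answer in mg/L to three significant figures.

6.81 mg/L

Retardation factor R = 1 + ρ_b·K_d/n = 1 + 1.98 × 0.44/0.24 = 4.630.
Sorption retards both mechanisms: v_R = v/R = 0.1650 m/day, D_R = D/R = 0.01873 m²/day.
v_R·t = 0.1650 × 141 = 23.265 m; 2√(D_R t) = 3.250 m; argument = (18.4 − 23.265)/3.250 = -1.497.
C = C₀ × ½·erfc(-1.497) = 6.93 × 0.9829 = 6.81 mg/L.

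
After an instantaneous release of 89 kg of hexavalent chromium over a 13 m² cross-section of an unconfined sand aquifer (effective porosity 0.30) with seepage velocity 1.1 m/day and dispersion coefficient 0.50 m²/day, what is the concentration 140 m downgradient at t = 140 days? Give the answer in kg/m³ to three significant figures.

0.382 kg/m³

For an instantaneous plane source, C(x,t) = M/(n_e·A·√(4πDt)) · exp(−(x−vt)²/(4Dt)), with n_e·A the pore (flow) area.
Plume center vt = 1.1 × 140 = 154 m, so the well at 140 m is 14 m upgradient of the peak.
√(4πDt) = 29.66 m, giving peak height M/(n_e·A·√(4πDt)) = 89/(0.30 × 13 × 29.66) = 0.7694 kg/m³.
(x−vt)²/(4Dt) = (-14)²/(4 × 0.50 × 140) = 0.7000; exp(−0.7000) = 0.4966.
C = 0.7694 × 0.4966 = 0.382 kg/m³.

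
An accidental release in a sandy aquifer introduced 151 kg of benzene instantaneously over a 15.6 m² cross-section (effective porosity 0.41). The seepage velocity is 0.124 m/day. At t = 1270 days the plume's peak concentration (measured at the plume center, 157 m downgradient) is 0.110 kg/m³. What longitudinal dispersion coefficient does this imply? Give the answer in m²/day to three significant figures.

At the plume center C_max = M/(n_e·A·√(4πDt)), so D = M²/(4πt·(n_e·A·C_max)²).
n_e·A·C_max = 0.41 × 15.6 × 0.110 = 0.7036 kg/m.
D = 151²/(4π × 1270 × 0.7036²) = 2.89 m²/day.

2.89 m²/day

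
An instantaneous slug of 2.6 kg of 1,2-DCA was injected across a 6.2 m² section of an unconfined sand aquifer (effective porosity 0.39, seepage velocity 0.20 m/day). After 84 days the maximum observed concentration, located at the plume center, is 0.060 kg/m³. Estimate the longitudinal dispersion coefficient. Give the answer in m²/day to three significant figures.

0.304 m²/day

At the plume center C_max = M/(n_e·A·√(4πDt)), so D = M²/(4πt·(n_e·A·C_max)²).
n_e·A·C_max = 0.39 × 6.2 × 0.060 = 0.1451 kg/m.
D = 2.6²/(4π × 84 × 0.1451²) = 0.304 m²/day.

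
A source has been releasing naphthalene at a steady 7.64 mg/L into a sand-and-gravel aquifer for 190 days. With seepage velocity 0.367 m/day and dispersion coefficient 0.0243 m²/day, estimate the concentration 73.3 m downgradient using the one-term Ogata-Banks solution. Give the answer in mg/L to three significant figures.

For a continuous step input, C/C₀ ≈ ½·erfc((x−vt)/(2√(Dt))).
vt = 0.367 × 190 = 69.73 m and 2√(Dt) = 2√(0.0243 × 190) = 4.297 m.
Argument (x−vt)/(2√(Dt)) = (73.3 − 69.73)/4.297 = 0.8308; ½·erfc(0.8308) = 0.1200.
C = 7.64 × 0.1200 = 0.917 mg/L.

0.917 mg/L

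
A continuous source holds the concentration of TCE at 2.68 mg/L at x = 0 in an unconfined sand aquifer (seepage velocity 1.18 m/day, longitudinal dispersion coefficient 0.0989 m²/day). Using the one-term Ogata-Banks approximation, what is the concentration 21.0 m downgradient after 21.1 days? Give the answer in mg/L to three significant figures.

2.60 mg/L

For a continuous step input, C/C₀ ≈ ½·erfc((x−vt)/(2√(Dt))).
vt = 1.18 × 21.1 = 24.898 m and 2√(Dt) = 2√(0.0989 × 21.1) = 2.889 m.
Argument (x−vt)/(2√(Dt)) = (21.0 − 24.898)/2.889 = -1.349; ½·erfc(-1.349) = 0.9718.
C = 2.68 × 0.9718 = 2.60 mg/L.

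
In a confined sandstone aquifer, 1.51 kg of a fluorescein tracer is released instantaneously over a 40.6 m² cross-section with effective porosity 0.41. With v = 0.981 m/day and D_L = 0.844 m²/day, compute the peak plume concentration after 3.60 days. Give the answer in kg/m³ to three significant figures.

0.0147 kg/m³

The peak of an instantaneous 1D plume sits at x = vt; there the Gaussian factor is 1 and C_max = M/(n_e·A·√(4πDt)), where n_e·A is the pore area the mass is dissolved in.
√(4πDt) = √(4π × 0.844 × 3.60) = 6.179 m, so C_max = 1.51/(0.41 × 40.6 × 6.179) = 0.0147 kg/m³.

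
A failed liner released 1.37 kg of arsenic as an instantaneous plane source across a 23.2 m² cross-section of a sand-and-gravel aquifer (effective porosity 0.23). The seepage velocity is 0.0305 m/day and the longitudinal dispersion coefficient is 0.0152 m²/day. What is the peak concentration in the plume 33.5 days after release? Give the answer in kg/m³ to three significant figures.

0.101 kg/m³

The peak of an instantaneous 1D plume sits at x = vt; there the Gaussian factor is 1 and C_max = M/(n_e·A·√(4πDt)), where n_e·A is the pore area the mass is dissolved in.
√(4πDt) = √(4π × 0.0152 × 33.5) = 2.530 m, so C_max = 1.37/(0.23 × 23.2 × 2.530) = 0.101 kg/m³.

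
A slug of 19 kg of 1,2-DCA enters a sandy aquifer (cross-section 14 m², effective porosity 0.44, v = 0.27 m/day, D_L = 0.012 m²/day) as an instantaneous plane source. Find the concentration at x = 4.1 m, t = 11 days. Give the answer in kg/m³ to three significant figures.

0.213 kg/m³

For an instantaneous plane source, C(x,t) = M/(n_e·A·√(4πDt)) · exp(−(x−vt)²/(4Dt)), with n_e·A the pore (flow) area.
Plume center vt = 0.27 × 11 = 2.97 m, so the well at 4.1 m is 1.13 m downgradient of the peak.
√(4πDt) = 1.288 m, giving peak height M/(n_e·A·√(4πDt)) = 19/(0.44 × 14 × 1.288) = 2.395 kg/m³.
(x−vt)²/(4Dt) = (1.13)²/(4 × 0.012 × 11) = 2.418; exp(−2.418) = 0.08910.
C = 2.395 × 0.08910 = 0.213 kg/m³.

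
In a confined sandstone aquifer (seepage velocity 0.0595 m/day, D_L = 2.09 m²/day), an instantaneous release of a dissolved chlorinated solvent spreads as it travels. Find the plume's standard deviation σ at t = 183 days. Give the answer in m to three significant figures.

Dispersive spreading gives a Gaussian with σ² = 2Dt; advection only shifts the center.
σ = √(2 × 2.09 × 183) = 27.7 m.

27.7 m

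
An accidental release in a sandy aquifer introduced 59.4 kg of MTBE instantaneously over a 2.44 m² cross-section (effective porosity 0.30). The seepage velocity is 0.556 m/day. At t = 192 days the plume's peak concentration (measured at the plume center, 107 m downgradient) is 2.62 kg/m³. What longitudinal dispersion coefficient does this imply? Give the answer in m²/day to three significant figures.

0.398 m²/day

At the plume center C_max = M/(n_e·A·√(4πDt)), so D = M²/(4πt·(n_e·A·C_max)²).
n_e·A·C_max = 0.30 × 2.44 × 2.62 = 1.918 kg/m.
D = 59.4²/(4π × 192 × 1.918²) = 0.398 m²/day.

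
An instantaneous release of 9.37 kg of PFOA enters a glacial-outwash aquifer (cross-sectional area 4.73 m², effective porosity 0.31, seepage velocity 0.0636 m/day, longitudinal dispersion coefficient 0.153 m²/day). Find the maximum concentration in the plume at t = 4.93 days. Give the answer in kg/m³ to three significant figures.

The peak of an instantaneous 1D plume sits at x = vt; there the Gaussian factor is 1 and C_max = M/(n_e·A·√(4πDt)), where n_e·A is the pore area the mass is dissolved in.
√(4πDt) = √(4π × 0.153 × 4.93) = 3.079 m, so C_max = 9.37/(0.31 × 4.73 × 3.079) = 2.08 kg/m³.

2.08 kg/m³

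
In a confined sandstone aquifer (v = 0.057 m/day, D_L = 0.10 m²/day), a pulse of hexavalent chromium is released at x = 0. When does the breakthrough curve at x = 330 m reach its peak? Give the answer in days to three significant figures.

5760 days

For the 1D instantaneous-source solution, setting ∂C/∂t = 0 at fixed x gives v²t² + 2Dt − x² = 0, so t = (√(D² + v²x²) − D)/v².
√(D² + v²x²) = √(0.10² + 0.057² × 330²) = 18.81; v² = 0.003249.
t = (18.81 − 0.10)/0.003249 = 5760 days (vs. the pure-advection estimate x/v = 5790 d).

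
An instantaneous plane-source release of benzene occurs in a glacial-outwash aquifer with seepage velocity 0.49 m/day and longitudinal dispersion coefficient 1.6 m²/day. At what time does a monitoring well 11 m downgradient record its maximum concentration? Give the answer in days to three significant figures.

For the 1D instantaneous-source solution, setting ∂C/∂t = 0 at fixed x gives v²t² + 2Dt − x² = 0, so t = (√(D² + v²x²) − D)/v².
√(D² + v²x²) = √(1.6² + 0.49² × 11²) = 5.622; v² = 0.2401.
t = (5.622 − 1.6)/0.2401 = 16.8 days (vs. the pure-advection estimate x/v = 22.4 d).

16.8 days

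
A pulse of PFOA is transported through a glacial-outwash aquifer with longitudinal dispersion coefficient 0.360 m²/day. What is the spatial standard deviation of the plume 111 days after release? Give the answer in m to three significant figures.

Dispersive spreading gives a Gaussian with σ² = 2Dt; advection only shifts the center.
σ = √(2 × 0.360 × 111) = 8.94 m.

8.94 m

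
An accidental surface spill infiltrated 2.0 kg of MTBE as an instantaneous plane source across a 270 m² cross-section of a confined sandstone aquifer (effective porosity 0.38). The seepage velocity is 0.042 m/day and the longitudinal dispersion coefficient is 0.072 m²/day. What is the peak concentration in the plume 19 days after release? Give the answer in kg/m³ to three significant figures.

0.00470 kg/m³

The peak of an instantaneous 1D plume sits at x = vt; there the Gaussian factor is 1 and C_max = M/(n_e·A·√(4πDt)), where n_e·A is the pore area the mass is dissolved in.
√(4πDt) = √(4π × 0.072 × 19) = 4.146 m, so C_max = 2.0/(0.38 × 270 × 4.146) = 0.00470 kg/m³.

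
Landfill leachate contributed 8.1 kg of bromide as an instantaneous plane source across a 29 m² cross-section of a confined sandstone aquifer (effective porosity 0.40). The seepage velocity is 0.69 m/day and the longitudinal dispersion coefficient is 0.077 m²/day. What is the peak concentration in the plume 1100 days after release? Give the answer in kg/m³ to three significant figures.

The peak of an instantaneous 1D plume sits at x = vt; there the Gaussian factor is 1 and C_max = M/(n_e·A·√(4πDt)), where n_e·A is the pore area the mass is dissolved in.
√(4πDt) = √(4π × 0.077 × 1100) = 32.62 m, so C_max = 8.1/(0.40 × 29 × 32.62) = 0.0214 kg/m³.

0.0214 kg/m³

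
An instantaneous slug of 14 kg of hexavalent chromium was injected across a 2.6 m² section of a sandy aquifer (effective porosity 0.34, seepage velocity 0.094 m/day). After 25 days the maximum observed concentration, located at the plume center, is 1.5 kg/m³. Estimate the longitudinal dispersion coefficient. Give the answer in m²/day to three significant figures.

At the plume center C_max = M/(n_e·A·√(4πDt)), so D = M²/(4πt·(n_e·A·C_max)²).
n_e·A·C_max = 0.34 × 2.6 × 1.5 = 1.326 kg/m.
D = 14²/(4π × 25 × 1.326²) = 0.355 m²/day.

0.355 m²/day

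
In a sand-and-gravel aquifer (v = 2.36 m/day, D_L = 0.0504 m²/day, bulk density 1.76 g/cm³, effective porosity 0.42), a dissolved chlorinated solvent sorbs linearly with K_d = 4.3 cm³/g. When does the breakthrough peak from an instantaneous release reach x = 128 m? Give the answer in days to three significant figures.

1030 days

Retardation factor R = 1 + ρ_b·K_d/n = 1 + 1.76 × 4.3/0.42 = 19.02.
Sorption retards both mechanisms: v_R = v/R = 0.1241 m/day, D_R = D/R = 0.002650 m²/day.
Peak time from v_R²t² + 2D_R t − x² = 0: t = (√(D_R² + v_R²x²) − D_R)/v_R².
√(D_R² + v_R²x²) = √(0.002650² + 0.1241² × 128²) = 15.88; v_R² = 0.01540.
t = (15.88 − 0.002650)/0.01540 = 1030 days.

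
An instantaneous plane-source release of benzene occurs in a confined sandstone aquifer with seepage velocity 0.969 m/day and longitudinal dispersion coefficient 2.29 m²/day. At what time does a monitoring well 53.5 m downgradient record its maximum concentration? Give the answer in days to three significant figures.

For the 1D instantaneous-source solution, setting ∂C/∂t = 0 at fixed x gives v²t² + 2Dt − x² = 0, so t = (√(D² + v²x²) − D)/v².
√(D² + v²x²) = √(2.29² + 0.969² × 53.5²) = 51.89; v² = 0.938961.
t = (51.89 − 2.29)/0.938961 = 52.8 days (vs. the pure-advection estimate x/v = 55.2 d).

52.8 days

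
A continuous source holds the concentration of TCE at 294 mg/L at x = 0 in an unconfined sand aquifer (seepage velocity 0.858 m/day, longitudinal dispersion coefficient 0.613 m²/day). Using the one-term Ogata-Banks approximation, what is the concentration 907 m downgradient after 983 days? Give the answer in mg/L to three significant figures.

For a continuous step input, C/C₀ ≈ ½·erfc((x−vt)/(2√(Dt))).
vt = 0.858 × 983 = 843.414 m and 2√(Dt) = 2√(0.613 × 983) = 49.09 m.
Argument (x−vt)/(2√(Dt)) = (907 − 843.414)/49.09 = 1.295; ½·erfc(1.295) = 0.03352.
C = 294 × 0.03352 = 9.85 mg/L.

9.85 mg/L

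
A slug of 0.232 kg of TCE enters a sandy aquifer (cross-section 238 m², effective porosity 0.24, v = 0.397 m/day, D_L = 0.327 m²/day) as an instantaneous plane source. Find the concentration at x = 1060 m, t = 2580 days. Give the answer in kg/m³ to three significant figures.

2.70e-05 kg/m³

For an instantaneous plane source, C(x,t) = M/(n_e·A·√(4πDt)) · exp(−(x−vt)²/(4Dt)), with n_e·A the pore (flow) area.
Plume center vt = 0.397 × 2580 = 1024.26 m, so the well at 1060 m is 35.74 m downgradient of the peak.
√(4πDt) = 103.0 m, giving peak height M/(n_e·A·√(4πDt)) = 0.232/(0.24 × 238 × 103.0) = 3.943e-05 kg/m³.
(x−vt)²/(4Dt) = (35.74)²/(4 × 0.327 × 2580) = 0.3785; exp(−0.3785) = 0.6849.
C = 3.943e-05 × 0.6849 = 2.70e-05 kg/m³.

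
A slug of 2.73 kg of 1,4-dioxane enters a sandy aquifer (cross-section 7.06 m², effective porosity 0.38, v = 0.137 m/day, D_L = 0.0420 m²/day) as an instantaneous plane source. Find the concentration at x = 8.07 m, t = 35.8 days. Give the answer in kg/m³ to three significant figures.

0.0442 kg/m³

For an instantaneous plane source, C(x,t) = M/(n_e·A·√(4πDt)) · exp(−(x−vt)²/(4Dt)), with n_e·A the pore (flow) area.
Plume center vt = 0.137 × 35.8 = 4.9046 m, so the well at 8.07 m is 3.1654 m downgradient of the peak.
√(4πDt) = 4.347 m, giving peak height M/(n_e·A·√(4πDt)) = 2.73/(0.38 × 7.06 × 4.347) = 0.2341 kg/m³.
(x−vt)²/(4Dt) = (3.1654)²/(4 × 0.0420 × 35.8) = 1.666; exp(−1.666) = 0.1890.
C = 0.2341 × 0.1890 = 0.0442 kg/m³.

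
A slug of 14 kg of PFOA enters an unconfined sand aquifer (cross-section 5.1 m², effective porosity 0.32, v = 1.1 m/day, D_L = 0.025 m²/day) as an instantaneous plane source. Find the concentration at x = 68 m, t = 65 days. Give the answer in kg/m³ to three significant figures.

0.288 kg/m³

For an instantaneous plane source, C(x,t) = M/(n_e·A·√(4πDt)) · exp(−(x−vt)²/(4Dt)), with n_e·A the pore (flow) area.
Plume center vt = 1.1 × 65 = 71.5 m, so the well at 68 m is 3.5 m upgradient of the peak.
√(4πDt) = 4.519 m, giving peak height M/(n_e·A·√(4πDt)) = 14/(0.32 × 5.1 × 4.519) = 1.898 kg/m³.
(x−vt)²/(4Dt) = (-3.5)²/(4 × 0.025 × 65) = 1.885; exp(−1.885) = 0.1518.
C = 1.898 × 0.1518 = 0.288 kg/m³.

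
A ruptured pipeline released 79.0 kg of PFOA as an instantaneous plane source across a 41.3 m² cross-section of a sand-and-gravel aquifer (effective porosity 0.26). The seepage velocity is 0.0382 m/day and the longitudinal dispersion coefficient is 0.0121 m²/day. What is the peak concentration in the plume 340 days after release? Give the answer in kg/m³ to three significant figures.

1.02 kg/m³

The peak of an instantaneous 1D plume sits at x = vt; there the Gaussian factor is 1 and C_max = M/(n_e·A·√(4πDt)), where n_e·A is the pore area the mass is dissolved in.
√(4πDt) = √(4π × 0.0121 × 340) = 7.190 m, so C_max = 79.0/(0.26 × 41.3 × 7.190) = 1.02 kg/m³.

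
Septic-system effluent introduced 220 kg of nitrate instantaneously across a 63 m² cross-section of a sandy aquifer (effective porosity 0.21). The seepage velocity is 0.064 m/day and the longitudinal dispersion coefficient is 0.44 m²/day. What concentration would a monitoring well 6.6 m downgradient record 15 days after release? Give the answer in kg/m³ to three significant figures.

For an instantaneous plane source, C(x,t) = M/(n_e·A·√(4πDt)) · exp(−(x−vt)²/(4Dt)), with n_e·A the pore (flow) area.
Plume center vt = 0.064 × 15 = 0.96 m, so the well at 6.6 m is 5.64 m downgradient of the peak.
√(4πDt) = 9.107 m, giving peak height M/(n_e·A·√(4πDt)) = 220/(0.21 × 63 × 9.107) = 1.826 kg/m³.
(x−vt)²/(4Dt) = (5.64)²/(4 × 0.44 × 15) = 1.205; exp(−1.205) = 0.2997.
C = 1.826 × 0.2997 = 0.547 kg/m³.

0.547 kg/m³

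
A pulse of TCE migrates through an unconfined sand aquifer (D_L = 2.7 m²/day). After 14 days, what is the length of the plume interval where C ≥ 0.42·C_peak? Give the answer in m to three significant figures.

The plume is Gaussian with σ = √(2Dt) = √(2 × 2.7 × 14) = 8.695 m.
C/C_peak = exp(−Δx²/(2σ²)) = 0.42 ⇒ Δx = σ·√(−2 ln 0.42) = 8.695 × 1.317 = 11.45 m.
Width = 2Δx = 22.9 m.

22.9 m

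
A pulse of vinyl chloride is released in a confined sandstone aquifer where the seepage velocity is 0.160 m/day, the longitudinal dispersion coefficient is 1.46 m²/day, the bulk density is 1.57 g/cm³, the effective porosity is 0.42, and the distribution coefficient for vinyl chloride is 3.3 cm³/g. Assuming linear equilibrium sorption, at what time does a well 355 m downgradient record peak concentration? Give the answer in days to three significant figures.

Retardation factor R = 1 + ρ_b·K_d/n = 1 + 1.57 × 3.3/0.42 = 13.34.
Sorption retards both mechanisms: v_R = v/R = 0.01199 m/day, D_R = D/R = 0.1094 m²/day.
Peak time from v_R²t² + 2D_R t − x² = 0: t = (√(D_R² + v_R²x²) − D_R)/v_R².
√(D_R² + v_R²x²) = √(0.1094² + 0.01199² × 355²) = 4.258; v_R² = 0.0001438.
t = (4.258 − 0.1094)/0.0001438 = 28800 days.

28800 days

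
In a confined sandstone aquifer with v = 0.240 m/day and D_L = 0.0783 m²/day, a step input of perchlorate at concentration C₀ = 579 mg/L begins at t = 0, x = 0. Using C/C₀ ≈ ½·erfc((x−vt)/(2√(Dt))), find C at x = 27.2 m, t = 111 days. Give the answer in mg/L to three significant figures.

259 mg/L

For a continuous step input, C/C₀ ≈ ½·erfc((x−vt)/(2√(Dt))).
vt = 0.240 × 111 = 26.64 m and 2√(Dt) = 2√(0.0783 × 111) = 5.896 m.
Argument (x−vt)/(2√(Dt)) = (27.2 − 26.64)/5.896 = 0.09498; ½·erfc(0.09498) = 0.4466.
C = 579 × 0.4466 = 259 mg/L.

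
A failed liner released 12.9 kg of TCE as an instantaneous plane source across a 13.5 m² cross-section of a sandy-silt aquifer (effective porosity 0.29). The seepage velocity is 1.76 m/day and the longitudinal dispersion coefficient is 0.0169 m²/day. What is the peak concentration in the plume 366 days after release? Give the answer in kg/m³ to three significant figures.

The peak of an instantaneous 1D plume sits at x = vt; there the Gaussian factor is 1 and C_max = M/(n_e·A·√(4πDt)), where n_e·A is the pore area the mass is dissolved in.
√(4πDt) = √(4π × 0.0169 × 366) = 8.816 m, so C_max = 12.9/(0.29 × 13.5 × 8.816) = 0.374 kg/m³.

0.374 kg/m³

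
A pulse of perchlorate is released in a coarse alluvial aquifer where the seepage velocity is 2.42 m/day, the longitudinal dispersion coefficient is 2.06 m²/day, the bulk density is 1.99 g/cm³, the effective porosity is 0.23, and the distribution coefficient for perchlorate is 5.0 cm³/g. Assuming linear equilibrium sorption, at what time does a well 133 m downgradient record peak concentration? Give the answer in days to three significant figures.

2420 days

Retardation factor R = 1 + ρ_b·K_d/n = 1 + 1.99 × 5.0/0.23 = 44.26.
Sorption retards both mechanisms: v_R = v/R = 0.05468 m/day, D_R = D/R = 0.04654 m²/day.
Peak time from v_R²t² + 2D_R t − x² = 0: t = (√(D_R² + v_R²x²) − D_R)/v_R².
√(D_R² + v_R²x²) = √(0.04654² + 0.05468² × 133²) = 7.273; v_R² = 0.002990.
t = (7.273 − 0.04654)/0.002990 = 2420 days.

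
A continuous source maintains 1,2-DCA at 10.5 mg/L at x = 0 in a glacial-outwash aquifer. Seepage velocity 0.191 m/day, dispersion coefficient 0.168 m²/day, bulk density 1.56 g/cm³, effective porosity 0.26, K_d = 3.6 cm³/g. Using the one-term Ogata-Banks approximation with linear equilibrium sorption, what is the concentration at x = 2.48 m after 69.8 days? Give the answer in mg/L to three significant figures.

0.334 mg/L

Retardation factor R = 1 + ρ_b·K_d/n = 1 + 1.56 × 3.6/0.26 = 22.60.
Sorption retards both mechanisms: v_R = v/R = 0.008451 m/day, D_R = D/R = 0.007434 m²/day.
v_R·t = 0.008451 × 69.8 = 0.5898798 m; 2√(D_R t) = 1.441 m; argument = (2.48 − 0.5898798)/1.441 = 1.312.
C = C₀ × ½·erfc(1.312) = 10.5 × 0.03177 = 0.334 mg/L.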